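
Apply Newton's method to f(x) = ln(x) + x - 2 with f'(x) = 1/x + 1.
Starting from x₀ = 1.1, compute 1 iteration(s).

f(x) = ln(x) + x - 2
f'(x) = 1/x + 1
x₀ = 1.1

Newton-Raphson formula: x_{n+1} = x_n - f(x_n)/f'(x_n)

Iteration 1:
  f(1.100000) = -0.804690
  f'(1.100000) = 1.909091
  x_1 = 1.100000 - (-0.804690)/1.909091 = 1.521504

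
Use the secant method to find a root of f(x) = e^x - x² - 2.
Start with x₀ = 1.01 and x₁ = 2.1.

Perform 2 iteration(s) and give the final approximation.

f(x) = e^x - x² - 2
x₀ = 1.01, x₁ = 2.1

Secant formula: x_{n+1} = x_n - f(x_n)(x_n - x_{n-1})/(f(x_n) - f(x_{n-1}))

Iteration 1:
  f(1.010000) = -0.274499
  f(2.100000) = 1.756170
  x_2 = 2.100000 - 1.756170×(2.100000 - 1.010000)/(1.756170 - (-0.274499))
       = 1.157343
Iteration 2:
  f(2.100000) = 1.756170
  f(1.157343) = -0.157974
  x_3 = 1.157343 - (-0.157974)×(1.157343 - 2.100000)/(-0.157974 - 1.756170)
       = 1.235140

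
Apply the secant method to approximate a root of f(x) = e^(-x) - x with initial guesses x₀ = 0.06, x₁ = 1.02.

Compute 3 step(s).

f(x) = e^(-x) - x
x₀ = 0.06, x₁ = 1.02

Secant formula: x_{n+1} = x_n - f(x_n)(x_n - x_{n-1})/(f(x_n) - f(x_{n-1}))

Iteration 1:
  f(0.060000) = 0.881765
  f(1.020000) = -0.659405
  x_2 = 1.020000 - (-0.659405)×(1.020000 - 0.060000)/(-0.659405 - 0.881765)
       = 0.609254
Iteration 2:
  f(1.020000) = -0.659405
  f(0.609254) = -0.065498
  x_3 = 0.609254 - (-0.065498)×(0.609254 - 1.020000)/(-0.065498 - (-0.659405))
       = 0.563956
Iteration 3:
  f(0.609254) = -0.065498
  f(0.563956) = 0.004998
  x_4 = 0.563956 - 0.004998×(0.563956 - 0.609254)/(0.004998 - (-0.065498))
       = 0.567167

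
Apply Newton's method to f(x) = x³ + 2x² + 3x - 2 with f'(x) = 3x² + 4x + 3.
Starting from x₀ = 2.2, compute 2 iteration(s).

f(x) = x³ + 2x² + 3x - 2
f'(x) = 3x² + 4x + 3
x₀ = 2.2

Newton-Raphson formula: x_{n+1} = x_n - f(x_n)/f'(x_n)

Iteration 1:
  f(2.200000) = 24.928000
  f'(2.200000) = 26.320000
  x_1 = 2.200000 - 24.928000/26.320000 = 1.252888
Iteration 2:
  f(1.252888) = 6.864809
  f'(1.252888) = 12.720732
  x_2 = 1.252888 - 6.864809/12.720732 = 0.713232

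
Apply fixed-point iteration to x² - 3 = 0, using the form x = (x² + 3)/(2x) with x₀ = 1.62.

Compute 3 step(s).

Equation: x² - 3 = 0
Fixed-point form: x = (x² + 3)/(2x)
x₀ = 1.62

x_1 = g(1.620000) = 1.735926
x_2 = g(1.735926) = 1.732055
x_3 = g(1.732055) = 1.732051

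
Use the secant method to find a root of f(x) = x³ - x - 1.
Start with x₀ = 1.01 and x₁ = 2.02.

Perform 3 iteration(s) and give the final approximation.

f(x) = x³ - x - 1
x₀ = 1.01, x₁ = 2.02

Secant formula: x_{n+1} = x_n - f(x_n)(x_n - x_{n-1})/(f(x_n) - f(x_{n-1}))

Iteration 1:
  f(1.010000) = -0.979699
  f(2.020000) = 5.222408
  x_2 = 2.020000 - 5.222408×(2.020000 - 1.010000)/(5.222408 - (-0.979699))
       = 1.169542
Iteration 2:
  f(2.020000) = 5.222408
  f(1.169542) = -0.569809
  x_3 = 1.169542 - (-0.569809)×(1.169542 - 2.020000)/(-0.569809 - 5.222408)
       = 1.253206
Iteration 3:
  f(1.169542) = -0.569809
  f(1.253206) = -0.285015
  x_4 = 1.253206 - (-0.285015)×(1.253206 - 1.169542)/(-0.285015 - (-0.569809))
       = 1.336935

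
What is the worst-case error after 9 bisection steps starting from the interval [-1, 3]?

Bisection error bound: |error| ≤ (b-a)/2^n
|error| ≤ (3 - (-1))/2^9 = 4/2^9
|error| ≤ 0.0078125000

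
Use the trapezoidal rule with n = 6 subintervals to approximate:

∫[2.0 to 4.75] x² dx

f(x) = x²
a = 2.0, b = 4.75, n = 6
h = (b - a)/n = 0.458333

Trapezoidal rule: (h/2)[f(x₀) + 2f(x₁) + 2f(x₂) + ... + f(xₙ)]

x_0 = 2.0000, f(x_0) = 4.000000, coefficient = 1
x_1 = 2.4583, f(x_1) = 6.043403, coefficient = 2
x_2 = 2.9167, f(x_2) = 8.506944, coefficient = 2
x_3 = 3.3750, f(x_3) = 11.390625, coefficient = 2
x_4 = 3.8333, f(x_4) = 14.694444, coefficient = 2
x_5 = 4.2917, f(x_5) = 18.418403, coefficient = 2
x_6 = 4.7500, f(x_6) = 22.562500, coefficient = 1

I ≈ (0.458333/2) × 144.670139 = 33.153573
Exact value: 33.057292
Error: 0.096282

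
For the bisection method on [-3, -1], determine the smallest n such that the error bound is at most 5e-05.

We need (b-a)/2^n ≤ 5e-05
(-1 - (-3))/2^n ≤ 5e-05
2/2^n ≤ 5e-05
2^n ≥ 40000
n ≥ log₂(40000) = 15.29
n ≥ 16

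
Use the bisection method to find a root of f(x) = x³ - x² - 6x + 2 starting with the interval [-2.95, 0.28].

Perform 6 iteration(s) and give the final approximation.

f(x) = x³ - x² - 6x + 2
Initial interval: [-2.95, 0.28]

Iteration 1:
  c_1 = (-2.950000 + 0.280000)/2 = -1.335000
  f(c_1) = f(-1.335000) = 5.848505
  f(a) × f(c) < 0, new interval: [-2.950000, -1.335000]
Iteration 2:
  c_2 = (-2.950000 + (-1.335000))/2 = -2.142500
  f(c_2) = f(-2.142500) = 0.429963
  f(a) × f(c) < 0, new interval: [-2.950000, -2.142500]
Iteration 3:
  c_3 = (-2.950000 + (-2.142500))/2 = -2.546250
  f(c_3) = f(-2.546250) = -5.714218
  f(a) × f(c) ≥ 0, new interval: [-2.546250, -2.142500]
Iteration 4:
  c_4 = (-2.546250 + (-2.142500))/2 = -2.344375
  f(c_4) = f(-2.344375) = -2.314750
  f(a) × f(c) ≥ 0, new interval: [-2.344375, -2.142500]
Iteration 5:
  c_5 = (-2.344375 + (-2.142500))/2 = -2.243438
  f(c_5) = f(-2.243438) = -0.863634
  f(a) × f(c) ≥ 0, new interval: [-2.243438, -2.142500]
Iteration 6:
  c_6 = (-2.243438 + (-2.142500))/2 = -2.192969
  f(c_6) = f(-2.192969) = -0.197532
  f(a) × f(c) ≥ 0, new interval: [-2.192969, -2.142500]

After 6 iteration(s), the approximation is c_6 = -2.192969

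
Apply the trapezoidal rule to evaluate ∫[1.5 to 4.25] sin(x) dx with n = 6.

f(x) = sin(x)
a = 1.5, b = 4.25, n = 6
h = (b - a)/n = 0.458333

Trapezoidal rule: (h/2)[f(x₀) + 2f(x₁) + 2f(x₂) + ... + f(xₙ)]

x_0 = 1.5000, f(x_0) = 0.997495, coefficient = 1
x_1 = 1.9583, f(x_1) = 0.925843, coefficient = 2
x_2 = 2.4167, f(x_2) = 0.663080, coefficient = 2
x_3 = 2.8750, f(x_3) = 0.263446, coefficient = 2
x_4 = 3.3333, f(x_4) = -0.190568, coefficient = 2
x_5 = 3.7917, f(x_5) = -0.605245, coefficient = 2
x_6 = 4.2500, f(x_6) = -0.894989, coefficient = 1

I ≈ (0.458333/2) × 2.215616 = 0.507745
Exact value: 0.516825
Error: 0.009079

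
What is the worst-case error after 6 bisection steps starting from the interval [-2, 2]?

Bisection error bound: |error| ≤ (b-a)/2^n
|error| ≤ (2 - (-2))/2^6 = 4/2^6
|error| ≤ 0.0625000000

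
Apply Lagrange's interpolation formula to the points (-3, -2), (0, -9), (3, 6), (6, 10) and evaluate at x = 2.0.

Lagrange interpolation formula:
P(x) = Σ yᵢ × Lᵢ(x)
where Lᵢ(x) = Π_{j≠i} (x - xⱼ)/(xᵢ - xⱼ)

L_0(2.0) = (2.0 - 0)/(-3 - 0) × (2.0 - 3)/(-3 - 3) × (2.0 - 6)/(-3 - 6) = -0.049383
L_1(2.0) = (2.0 - (-3))/(0 - (-3)) × (2.0 - 3)/(0 - 3) × (2.0 - 6)/(0 - 6) = 0.370370
L_2(2.0) = (2.0 - (-3))/(3 - (-3)) × (2.0 - 0)/(3 - 0) × (2.0 - 6)/(3 - 6) = 0.740741
L_3(2.0) = (2.0 - (-3))/(6 - (-3)) × (2.0 - 0)/(6 - 0) × (2.0 - 3)/(6 - 3) = -0.061728

P(2.0) = (-2)×L_0(2.0) + (-9)×L_1(2.0) + 6×L_2(2.0) + 10×L_3(2.0)
P(2.0) = 0.592593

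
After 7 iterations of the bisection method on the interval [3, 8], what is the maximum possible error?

Bisection error bound: |error| ≤ (b-a)/2^n
|error| ≤ (8 - 3)/2^7 = 5/2^7
|error| ≤ 0.0390625000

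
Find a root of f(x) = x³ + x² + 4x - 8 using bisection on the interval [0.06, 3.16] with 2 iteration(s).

f(x) = x³ + x² + 4x - 8
Initial interval: [0.06, 3.16]

Iteration 1:
  c_1 = (0.060000 + 3.160000)/2 = 1.610000
  f(c_1) = f(1.610000) = 5.205381
  f(a) × f(c) < 0, new interval: [0.060000, 1.610000]
Iteration 2:
  c_2 = (0.060000 + 1.610000)/2 = 0.835000
  f(c_2) = f(0.835000) = -3.380592
  f(a) × f(c) ≥ 0, new interval: [0.835000, 1.610000]

After 2 iteration(s), the approximation is c_2 = 0.835000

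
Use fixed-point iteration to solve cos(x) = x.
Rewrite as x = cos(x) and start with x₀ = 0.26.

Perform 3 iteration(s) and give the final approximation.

Equation: cos(x) = x
Fixed-point form: x = cos(x)
x₀ = 0.26

x_1 = g(0.260000) = 0.966390
x_2 = g(0.966390) = 0.568274
x_3 = g(0.568274) = 0.842831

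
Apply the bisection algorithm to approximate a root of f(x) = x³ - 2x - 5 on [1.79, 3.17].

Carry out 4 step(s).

f(x) = x³ - 2x - 5
Initial interval: [1.79, 3.17]

Iteration 1:
  c_1 = (1.790000 + 3.170000)/2 = 2.480000
  f(c_1) = f(2.480000) = 5.292992
  f(a) × f(c) < 0, new interval: [1.790000, 2.480000]
Iteration 2:
  c_2 = (1.790000 + 2.480000)/2 = 2.135000
  f(c_2) = f(2.135000) = 0.461810
  f(a) × f(c) < 0, new interval: [1.790000, 2.135000]
Iteration 3:
  c_3 = (1.790000 + 2.135000)/2 = 1.962500
  f(c_3) = f(1.962500) = -1.366615
  f(a) × f(c) ≥ 0, new interval: [1.962500, 2.135000]
Iteration 4:
  c_4 = (1.962500 + 2.135000)/2 = 2.048750
  f(c_4) = f(2.048750) = -0.498125
  f(a) × f(c) ≥ 0, new interval: [2.048750, 2.135000]

After 4 iteration(s), the approximation is c_4 = 2.048750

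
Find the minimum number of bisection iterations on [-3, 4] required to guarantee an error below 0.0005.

We need (b-a)/2^n ≤ 0.0005
(4 - (-3))/2^n ≤ 0.0005
7/2^n ≤ 0.0005
2^n ≥ 14000
n ≥ log₂(14000) = 13.77
n ≥ 14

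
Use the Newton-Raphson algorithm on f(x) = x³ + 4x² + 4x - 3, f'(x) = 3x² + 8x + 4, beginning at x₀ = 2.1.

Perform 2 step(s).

f(x) = x³ + 4x² + 4x - 3
f'(x) = 3x² + 8x + 4
x₀ = 2.1

Newton-Raphson formula: x_{n+1} = x_n - f(x_n)/f'(x_n)

Iteration 1:
  f(2.100000) = 32.301000
  f'(2.100000) = 34.030000
  x_1 = 2.100000 - 32.301000/34.030000 = 1.150808
Iteration 2:
  f(1.150808) = 8.424753
  f'(1.150808) = 17.179543
  x_2 = 1.150808 - 8.424753/17.179543 = 0.660414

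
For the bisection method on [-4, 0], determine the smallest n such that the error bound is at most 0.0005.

We need (b-a)/2^n ≤ 0.0005
(0 - (-4))/2^n ≤ 0.0005
4/2^n ≤ 0.0005
2^n ≥ 8000
n ≥ log₂(8000) = 12.97
n ≥ 13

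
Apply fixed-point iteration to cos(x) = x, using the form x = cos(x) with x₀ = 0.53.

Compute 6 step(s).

Equation: cos(x) = x
Fixed-point form: x = cos(x)
x₀ = 0.53

x_1 = g(0.530000) = 0.862807
x_2 = g(0.862807) = 0.650308
x_3 = g(0.650308) = 0.795898
x_4 = g(0.795898) = 0.699644
x_5 = g(0.699644) = 0.765072
x_6 = g(0.765072) = 0.721333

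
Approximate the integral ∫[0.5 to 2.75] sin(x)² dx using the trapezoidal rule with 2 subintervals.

f(x) = sin(x)²
a = 0.5, b = 2.75, n = 2
h = (b - a)/n = 1.125000

Trapezoidal rule: (h/2)[f(x₀) + 2f(x₁) + 2f(x₂) + ... + f(xₙ)]

x_0 = 0.5000, f(x_0) = 0.229849, coefficient = 1
x_1 = 1.6250, f(x_1) = 0.997065, coefficient = 2
x_2 = 2.7500, f(x_2) = 0.145665, coefficient = 1

I ≈ (1.125000/2) × 2.369644 = 1.332925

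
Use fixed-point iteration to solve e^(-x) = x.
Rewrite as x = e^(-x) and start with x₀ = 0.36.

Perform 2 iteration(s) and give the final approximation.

Equation: e^(-x) = x
Fixed-point form: x = e^(-x)
x₀ = 0.36

x_1 = g(0.360000) = 0.697676
x_2 = g(0.697676) = 0.497741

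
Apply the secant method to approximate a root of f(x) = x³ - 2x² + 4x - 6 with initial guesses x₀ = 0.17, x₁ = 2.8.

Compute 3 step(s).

f(x) = x³ - 2x² + 4x - 6
x₀ = 0.17, x₁ = 2.8

Secant formula: x_{n+1} = x_n - f(x_n)(x_n - x_{n-1})/(f(x_n) - f(x_{n-1}))

Iteration 1:
  f(0.170000) = -5.372887
  f(2.800000) = 11.472000
  x_2 = 2.800000 - 11.472000×(2.800000 - 0.170000)/(11.472000 - (-5.372887))
       = 1.008871
Iteration 2:
  f(2.800000) = 11.472000
  f(1.008871) = -2.973307
  x_3 = 1.008871 - (-2.973307)×(1.008871 - 2.800000)/(-2.973307 - 11.472000)
       = 1.377543
Iteration 3:
  f(1.008871) = -2.973307
  f(1.377543) = -1.671018
  x_4 = 1.377543 - (-1.671018)×(1.377543 - 1.008871)/(-1.671018 - (-2.973307))
       = 1.850600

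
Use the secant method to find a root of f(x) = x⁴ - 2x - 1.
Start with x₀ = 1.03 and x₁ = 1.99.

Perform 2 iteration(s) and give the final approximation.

f(x) = x⁴ - 2x - 1
x₀ = 1.03, x₁ = 1.99

Secant formula: x_{n+1} = x_n - f(x_n)(x_n - x_{n-1})/(f(x_n) - f(x_{n-1}))

Iteration 1:
  f(1.030000) = -1.934491
  f(1.990000) = 10.702392
  x_2 = 1.990000 - 10.702392×(1.990000 - 1.030000)/(10.702392 - (-1.934491))
       = 1.176960
Iteration 2:
  f(1.990000) = 10.702392
  f(1.176960) = -1.435046
  x_3 = 1.176960 - (-1.435046)×(1.176960 - 1.990000)/(-1.435046 - 10.702392)
       = 1.273088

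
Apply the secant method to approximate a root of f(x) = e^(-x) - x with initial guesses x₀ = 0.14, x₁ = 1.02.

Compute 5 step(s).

f(x) = e^(-x) - x
x₀ = 0.14, x₁ = 1.02

Secant formula: x_{n+1} = x_n - f(x_n)(x_n - x_{n-1})/(f(x_n) - f(x_{n-1}))

Iteration 1:
  f(0.140000) = 0.729358
  f(1.020000) = -0.659405
  x_2 = 1.020000 - (-0.659405)×(1.020000 - 0.140000)/(-0.659405 - 0.729358)
       = 0.602163
Iteration 2:
  f(1.020000) = -0.659405
  f(0.602163) = -0.054537
  x_3 = 0.602163 - (-0.054537)×(0.602163 - 1.020000)/(-0.054537 - (-0.659405))
       = 0.564489
Iteration 3:
  f(0.602163) = -0.054537
  f(0.564489) = 0.004161
  x_4 = 0.564489 - 0.004161×(0.564489 - 0.602163)/(0.004161 - (-0.054537))
       = 0.567160
Iteration 4:
  f(0.564489) = 0.004161
  f(0.567160) = -0.000026
  x_5 = 0.567160 - (-0.000026)×(0.567160 - 0.564489)/(-0.000026 - 0.004161)
       = 0.567143
Iteration 5:
  f(0.567160) = -0.000026
  f(0.567143) = 0.000000
  x_6 = 0.567143 - 0.000000×(0.567143 - 0.567160)/(0.000000 - (-0.000026))
       = 0.567143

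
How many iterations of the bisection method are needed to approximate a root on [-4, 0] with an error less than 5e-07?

We need (b-a)/2^n ≤ 5e-07
(0 - (-4))/2^n ≤ 5e-07
4/2^n ≤ 5e-07
2^n ≥ 8000000
n ≥ log₂(8000000) = 22.93
n ≥ 23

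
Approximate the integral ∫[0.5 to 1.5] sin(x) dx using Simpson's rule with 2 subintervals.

f(x) = sin(x)
a = 0.5, b = 1.5, n = 2
h = (b - a)/n = 0.500000

Simpson's rule: (h/3)[f(x₀) + 4f(x₁) + 2f(x₂) + ... + f(xₙ)]

x_0 = 0.5000, f(x_0) = 0.479426, coefficient = 1
x_1 = 1.0000, f(x_1) = 0.841471, coefficient = 4
x_2 = 1.5000, f(x_2) = 0.997495, coefficient = 1

I ≈ (0.500000/3) × 4.842804 = 0.807134
Exact value: 0.806845
Error: 0.000289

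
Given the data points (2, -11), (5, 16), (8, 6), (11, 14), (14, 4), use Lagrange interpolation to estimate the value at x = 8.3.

Lagrange interpolation formula:
P(x) = Σ yᵢ × Lᵢ(x)
where Lᵢ(x) = Π_{j≠i} (x - xⱼ)/(xᵢ - xⱼ)

L_0(8.3) = (8.3 - 5)/(2 - 5) × (8.3 - 8)/(2 - 8) × (8.3 - 11)/(2 - 11) × (8.3 - 14)/(2 - 14) = 0.007838
L_1(8.3) = (8.3 - 2)/(5 - 2) × (8.3 - 8)/(5 - 8) × (8.3 - 11)/(5 - 11) × (8.3 - 14)/(5 - 14) = -0.059850
L_2(8.3) = (8.3 - 2)/(8 - 2) × (8.3 - 5)/(8 - 5) × (8.3 - 11)/(8 - 11) × (8.3 - 14)/(8 - 14) = 0.987525
L_3(8.3) = (8.3 - 2)/(11 - 2) × (8.3 - 5)/(11 - 5) × (8.3 - 8)/(11 - 8) × (8.3 - 14)/(11 - 14) = 0.073150
L_4(8.3) = (8.3 - 2)/(14 - 2) × (8.3 - 5)/(14 - 5) × (8.3 - 8)/(14 - 8) × (8.3 - 11)/(14 - 11) = -0.008663

P(8.3) = (-11)×L_0(8.3) + 16×L_1(8.3) + 6×L_2(8.3) + 14×L_3(8.3) + 4×L_4(8.3)
P(8.3) = 5.870787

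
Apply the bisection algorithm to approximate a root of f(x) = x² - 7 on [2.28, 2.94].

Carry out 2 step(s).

f(x) = x² - 7
Initial interval: [2.28, 2.94]

Iteration 1:
  c_1 = (2.280000 + 2.940000)/2 = 2.610000
  f(c_1) = f(2.610000) = -0.187900
  f(a) × f(c) ≥ 0, new interval: [2.610000, 2.940000]
Iteration 2:
  c_2 = (2.610000 + 2.940000)/2 = 2.775000
  f(c_2) = f(2.775000) = 0.700625
  f(a) × f(c) < 0, new interval: [2.610000, 2.775000]

After 2 iteration(s), the approximation is c_2 = 2.775000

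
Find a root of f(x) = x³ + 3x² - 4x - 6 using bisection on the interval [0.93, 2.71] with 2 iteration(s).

f(x) = x³ + 3x² - 4x - 6
Initial interval: [0.93, 2.71]

Iteration 1:
  c_1 = (0.930000 + 2.710000)/2 = 1.820000
  f(c_1) = f(1.820000) = 2.685768
  f(a) × f(c) < 0, new interval: [0.930000, 1.820000]
Iteration 2:
  c_2 = (0.930000 + 1.820000)/2 = 1.375000
  f(c_2) = f(1.375000) = -3.228516
  f(a) × f(c) ≥ 0, new interval: [1.375000, 1.820000]

After 2 iteration(s), the approximation is c_2 = 1.375000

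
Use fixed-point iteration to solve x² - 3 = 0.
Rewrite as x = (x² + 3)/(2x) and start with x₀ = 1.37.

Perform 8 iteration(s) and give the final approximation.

Equation: x² - 3 = 0
Fixed-point form: x = (x² + 3)/(2x)
x₀ = 1.37

x_1 = g(1.370000) = 1.779891
x_2 = g(1.779891) = 1.732694
x_3 = g(1.732694) = 1.732051
x_4 = g(1.732051) = 1.732051
x_5 = g(1.732051) = 1.732051
x_6 = g(1.732051) = 1.732051
x_7 = g(1.732051) = 1.732051
x_8 = g(1.732051) = 1.732051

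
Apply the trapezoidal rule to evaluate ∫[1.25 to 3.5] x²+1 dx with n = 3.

f(x) = x²+1
a = 1.25, b = 3.5, n = 3
h = (b - a)/n = 0.750000

Trapezoidal rule: (h/2)[f(x₀) + 2f(x₁) + 2f(x₂) + ... + f(xₙ)]

x_0 = 1.2500, f(x_0) = 2.562500, coefficient = 1
x_1 = 2.0000, f(x_1) = 5.000000, coefficient = 2
x_2 = 2.7500, f(x_2) = 8.562500, coefficient = 2
x_3 = 3.5000, f(x_3) = 13.250000, coefficient = 1

I ≈ (0.750000/2) × 42.937500 = 16.101562
Exact value: 15.890625
Error: 0.210938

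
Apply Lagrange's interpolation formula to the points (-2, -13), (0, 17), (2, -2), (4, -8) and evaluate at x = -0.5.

Lagrange interpolation formula:
P(x) = Σ yᵢ × Lᵢ(x)
where Lᵢ(x) = Π_{j≠i} (x - xⱼ)/(xᵢ - xⱼ)

L_0(-0.5) = (-0.5 - 0)/(-2 - 0) × (-0.5 - 2)/(-2 - 2) × (-0.5 - 4)/(-2 - 4) = 0.117188
L_1(-0.5) = (-0.5 - (-2))/(0 - (-2)) × (-0.5 - 2)/(0 - 2) × (-0.5 - 4)/(0 - 4) = 1.054688
L_2(-0.5) = (-0.5 - (-2))/(2 - (-2)) × (-0.5 - 0)/(2 - 0) × (-0.5 - 4)/(2 - 4) = -0.210938
L_3(-0.5) = (-0.5 - (-2))/(4 - (-2)) × (-0.5 - 0)/(4 - 0) × (-0.5 - 2)/(4 - 2) = 0.039062

P(-0.5) = (-13)×L_0(-0.5) + 17×L_1(-0.5) + (-2)×L_2(-0.5) + (-8)×L_3(-0.5)
P(-0.5) = 16.515625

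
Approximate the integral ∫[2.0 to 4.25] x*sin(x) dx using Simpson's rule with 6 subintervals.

f(x) = x*sin(x)
a = 2.0, b = 4.25, n = 6
h = (b - a)/n = 0.375000

Simpson's rule: (h/3)[f(x₀) + 4f(x₁) + 2f(x₂) + ... + f(xₙ)]

x_0 = 2.0000, f(x_0) = 1.818595, coefficient = 1
x_1 = 2.3750, f(x_1) = 1.647502, coefficient = 4
x_2 = 2.7500, f(x_2) = 1.049568, coefficient = 2
x_3 = 3.1250, f(x_3) = 0.051850, coefficient = 4
x_4 = 3.5000, f(x_4) = -1.227741, coefficient = 2
x_5 = 3.8750, f(x_5) = -2.593944, coefficient = 4
x_6 = 4.2500, f(x_6) = -3.803705, coefficient = 1

I ≈ (0.375000/3) × -5.919825 = -0.739978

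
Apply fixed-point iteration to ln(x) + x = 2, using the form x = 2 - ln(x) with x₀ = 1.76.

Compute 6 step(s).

Equation: ln(x) + x = 2
Fixed-point form: x = 2 - ln(x)
x₀ = 1.76

x_1 = g(1.760000) = 1.434686
x_2 = g(1.434686) = 1.639054
x_3 = g(1.639054) = 1.505881
x_4 = g(1.505881) = 1.590622
x_5 = g(1.590622) = 1.535875
x_6 = g(1.535875) = 1.570900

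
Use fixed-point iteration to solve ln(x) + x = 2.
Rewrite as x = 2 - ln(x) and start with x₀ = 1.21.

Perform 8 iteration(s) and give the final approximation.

Equation: ln(x) + x = 2
Fixed-point form: x = 2 - ln(x)
x₀ = 1.21

x_1 = g(1.210000) = 1.809380
x_2 = g(1.809380) = 1.407016
x_3 = g(1.407016) = 1.658529
x_4 = g(1.658529) = 1.494069
x_5 = g(1.494069) = 1.598497
x_6 = g(1.598497) = 1.530936
x_7 = g(1.530936) = 1.574120
x_8 = g(1.574120) = 1.546303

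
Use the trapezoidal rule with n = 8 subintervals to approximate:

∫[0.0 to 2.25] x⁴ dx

f(x) = x⁴
a = 0.0, b = 2.25, n = 8
h = (b - a)/n = 0.281250

Trapezoidal rule: (h/2)[f(x₀) + 2f(x₁) + 2f(x₂) + ... + f(xₙ)]

x_0 = 0.0000, f(x_0) = 0.000000, coefficient = 1
x_1 = 0.2812, f(x_1) = 0.006257, coefficient = 2
x_2 = 0.5625, f(x_2) = 0.100113, coefficient = 2
x_3 = 0.8438, f(x_3) = 0.506822, coefficient = 2
x_4 = 1.1250, f(x_4) = 1.601807, coefficient = 2
x_5 = 1.4062, f(x_5) = 3.910661, coefficient = 2
x_6 = 1.6875, f(x_6) = 8.109146, coefficient = 2
x_7 = 1.9688, f(x_7) = 15.023194, coefficient = 2
x_8 = 2.2500, f(x_8) = 25.628906, coefficient = 1

I ≈ (0.281250/2) × 84.144905 = 11.832877
Exact value: 11.533008
Error: 0.299869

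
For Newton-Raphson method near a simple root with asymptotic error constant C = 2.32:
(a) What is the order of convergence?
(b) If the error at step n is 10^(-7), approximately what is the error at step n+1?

(a) Newton-Raphson has quadratic (order 2) convergence near simple roots.
    This means |e_{n+1}| ≈ C|e_n|².

(b) With |e_n| = 10^(-7) and C = 2.32:
    |e_{n+1}| ≈ 2.32 × (10^(-7))² = 2.32 × 10^(-14)

(a) 2 (quadratic); (b) |e_{n+1}| ≈ 2.320e-14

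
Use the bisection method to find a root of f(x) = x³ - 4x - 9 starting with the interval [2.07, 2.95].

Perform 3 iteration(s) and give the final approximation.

f(x) = x³ - 4x - 9
Initial interval: [2.07, 2.95]

Iteration 1:
  c_1 = (2.070000 + 2.950000)/2 = 2.510000
  f(c_1) = f(2.510000) = -3.226749
  f(a) × f(c) ≥ 0, new interval: [2.510000, 2.950000]
Iteration 2:
  c_2 = (2.510000 + 2.950000)/2 = 2.730000
  f(c_2) = f(2.730000) = 0.426417
  f(a) × f(c) < 0, new interval: [2.510000, 2.730000]
Iteration 3:
  c_3 = (2.510000 + 2.730000)/2 = 2.620000
  f(c_3) = f(2.620000) = -1.495272
  f(a) × f(c) ≥ 0, new interval: [2.620000, 2.730000]

After 3 iteration(s), the approximation is c_3 = 2.620000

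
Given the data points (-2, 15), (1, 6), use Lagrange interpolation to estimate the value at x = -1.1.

Lagrange interpolation formula:
P(x) = Σ yᵢ × Lᵢ(x)
where Lᵢ(x) = Π_{j≠i} (x - xⱼ)/(xᵢ - xⱼ)

L_0(-1.1) = (-1.1 - 1)/(-2 - 1) = 0.700000
L_1(-1.1) = (-1.1 - (-2))/(1 - (-2)) = 0.300000

P(-1.1) = 15×L_0(-1.1) + 6×L_1(-1.1)
P(-1.1) = 12.300000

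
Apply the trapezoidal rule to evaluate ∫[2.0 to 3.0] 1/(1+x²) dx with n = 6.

f(x) = 1/(1+x²)
a = 2.0, b = 3.0, n = 6
h = (b - a)/n = 0.166667

Trapezoidal rule: (h/2)[f(x₀) + 2f(x₁) + 2f(x₂) + ... + f(xₙ)]

x_0 = 2.0000, f(x_0) = 0.200000, coefficient = 1
x_1 = 2.1667, f(x_1) = 0.175610, coefficient = 2
x_2 = 2.3333, f(x_2) = 0.155172, coefficient = 2
x_3 = 2.5000, f(x_3) = 0.137931, coefficient = 2
x_4 = 2.6667, f(x_4) = 0.123288, coefficient = 2
x_5 = 2.8333, f(x_5) = 0.110769, coefficient = 2
x_6 = 3.0000, f(x_6) = 0.100000, coefficient = 1

I ≈ (0.166667/2) × 1.705540 = 0.142128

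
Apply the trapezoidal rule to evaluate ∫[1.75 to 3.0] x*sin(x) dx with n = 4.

f(x) = x*sin(x)
a = 1.75, b = 3.0, n = 4
h = (b - a)/n = 0.312500

Trapezoidal rule: (h/2)[f(x₀) + 2f(x₁) + 2f(x₂) + ... + f(xₙ)]

x_0 = 1.7500, f(x_0) = 1.721975, coefficient = 1
x_1 = 2.0625, f(x_1) = 1.818155, coefficient = 2
x_2 = 2.3750, f(x_2) = 1.647502, coefficient = 2
x_3 = 2.6875, f(x_3) = 1.178864, coefficient = 2
x_4 = 3.0000, f(x_4) = 0.423360, coefficient = 1

I ≈ (0.312500/2) × 11.434378 = 1.786622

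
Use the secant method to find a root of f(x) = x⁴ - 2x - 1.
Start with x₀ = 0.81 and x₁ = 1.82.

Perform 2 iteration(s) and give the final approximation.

f(x) = x⁴ - 2x - 1
x₀ = 0.81, x₁ = 1.82

Secant formula: x_{n+1} = x_n - f(x_n)(x_n - x_{n-1})/(f(x_n) - f(x_{n-1}))

Iteration 1:
  f(0.810000) = -2.189533
  f(1.820000) = 6.331994
  x_2 = 1.820000 - 6.331994×(1.820000 - 0.810000)/(6.331994 - (-2.189533))
       = 1.069511
Iteration 2:
  f(1.820000) = 6.331994
  f(1.069511) = -1.830621
  x_3 = 1.069511 - (-1.830621)×(1.069511 - 1.820000)/(-1.830621 - 6.331994)
       = 1.237822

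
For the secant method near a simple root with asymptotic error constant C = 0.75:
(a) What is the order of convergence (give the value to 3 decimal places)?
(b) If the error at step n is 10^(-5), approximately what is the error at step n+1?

(a) Secant method has superlinear convergence with order φ = (1+√5)/2 ≈ 1.618.
    This means |e_{n+1}| ≈ C|e_n|^1.618.

(b) With |e_n| = 10^(-5) and C = 0.75:
    |e_{n+1}| ≈ 0.75 × (10^(-5))^1.618 = 0.75 × 10^(-8.09)

(a) ≈ 1.618 (golden ratio); (b) |e_{n+1}| ≈ 6.094e-09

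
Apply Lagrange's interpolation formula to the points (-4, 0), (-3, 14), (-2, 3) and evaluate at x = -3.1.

Lagrange interpolation formula:
P(x) = Σ yᵢ × Lᵢ(x)
where Lᵢ(x) = Π_{j≠i} (x - xⱼ)/(xᵢ - xⱼ)

L_0(-3.1) = (-3.1 - (-3))/(-4 - (-3)) × (-3.1 - (-2))/(-4 - (-2)) = 0.055000
L_1(-3.1) = (-3.1 - (-4))/(-3 - (-4)) × (-3.1 - (-2))/(-3 - (-2)) = 0.990000
L_2(-3.1) = (-3.1 - (-4))/(-2 - (-4)) × (-3.1 - (-3))/(-2 - (-3)) = -0.045000

P(-3.1) = 0×L_0(-3.1) + 14×L_1(-3.1) + 3×L_2(-3.1)
P(-3.1) = 13.725000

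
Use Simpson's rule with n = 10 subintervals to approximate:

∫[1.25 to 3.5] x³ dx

f(x) = x³
a = 1.25, b = 3.5, n = 10
h = (b - a)/n = 0.225000

Simpson's rule: (h/3)[f(x₀) + 4f(x₁) + 2f(x₂) + ... + f(xₙ)]

x_0 = 1.2500, f(x_0) = 1.953125, coefficient = 1
x_1 = 1.4750, f(x_1) = 3.209047, coefficient = 4
x_2 = 1.7000, f(x_2) = 4.913000, coefficient = 2
x_3 = 1.9250, f(x_3) = 7.133328, coefficient = 4
x_4 = 2.1500, f(x_4) = 9.938375, coefficient = 2
x_5 = 2.3750, f(x_5) = 13.396484, coefficient = 4
x_6 = 2.6000, f(x_6) = 17.576000, coefficient = 2
x_7 = 2.8250, f(x_7) = 22.545266, coefficient = 4
x_8 = 3.0500, f(x_8) = 28.372625, coefficient = 2
x_9 = 3.2750, f(x_9) = 35.126422, coefficient = 4
x_10 = 3.5000, f(x_10) = 42.875000, coefficient = 1

I ≈ (0.225000/3) × 492.070312 = 36.905273
Exact value: 36.905273
Error: 0.000000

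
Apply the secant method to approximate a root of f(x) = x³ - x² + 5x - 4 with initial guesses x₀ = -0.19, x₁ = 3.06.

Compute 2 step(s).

f(x) = x³ - x² + 5x - 4
x₀ = -0.19, x₁ = 3.06

Secant formula: x_{n+1} = x_n - f(x_n)(x_n - x_{n-1})/(f(x_n) - f(x_{n-1}))

Iteration 1:
  f(-0.190000) = -4.992959
  f(3.060000) = 30.589016
  x_2 = 3.060000 - 30.589016×(3.060000 - (-0.190000))/(30.589016 - (-4.992959))
       = 0.266049
Iteration 2:
  f(3.060000) = 30.589016
  f(0.266049) = -2.721707
  x_3 = 0.266049 - (-2.721707)×(0.266049 - 3.060000)/(-2.721707 - 30.589016)
       = 0.494333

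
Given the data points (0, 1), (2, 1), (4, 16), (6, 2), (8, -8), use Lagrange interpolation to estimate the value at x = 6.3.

Lagrange interpolation formula:
P(x) = Σ yᵢ × Lᵢ(x)
where Lᵢ(x) = Π_{j≠i} (x - xⱼ)/(xᵢ - xⱼ)

L_0(6.3) = (6.3 - 2)/(0 - 2) × (6.3 - 4)/(0 - 4) × (6.3 - 6)/(0 - 6) × (6.3 - 8)/(0 - 8) = -0.013135
L_1(6.3) = (6.3 - 0)/(2 - 0) × (6.3 - 4)/(2 - 4) × (6.3 - 6)/(2 - 6) × (6.3 - 8)/(2 - 8) = 0.076978
L_2(6.3) = (6.3 - 0)/(4 - 0) × (6.3 - 2)/(4 - 2) × (6.3 - 6)/(4 - 6) × (6.3 - 8)/(4 - 8) = -0.215873
L_3(6.3) = (6.3 - 0)/(6 - 0) × (6.3 - 2)/(6 - 2) × (6.3 - 4)/(6 - 4) × (6.3 - 8)/(6 - 8) = 1.103353
L_4(6.3) = (6.3 - 0)/(8 - 0) × (6.3 - 2)/(8 - 2) × (6.3 - 4)/(8 - 4) × (6.3 - 6)/(8 - 6) = 0.048677

P(6.3) = 1×L_0(6.3) + 1×L_1(6.3) + 16×L_2(6.3) + 2×L_3(6.3) + (-8)×L_4(6.3)
P(6.3) = -1.572845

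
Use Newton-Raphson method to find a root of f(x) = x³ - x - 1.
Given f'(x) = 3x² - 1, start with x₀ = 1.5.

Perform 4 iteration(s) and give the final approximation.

f(x) = x³ - x - 1
f'(x) = 3x² - 1
x₀ = 1.5

Newton-Raphson formula: x_{n+1} = x_n - f(x_n)/f'(x_n)

Iteration 1:
  f(1.500000) = 0.875000
  f'(1.500000) = 5.750000
  x_1 = 1.500000 - 0.875000/5.750000 = 1.347826
Iteration 2:
  f(1.347826) = 0.100682
  f'(1.347826) = 4.449905
  x_2 = 1.347826 - 0.100682/4.449905 = 1.325200
Iteration 3:
  f(1.325200) = 0.002058
  f'(1.325200) = 4.268468
  x_3 = 1.325200 - 0.002058/4.268468 = 1.324718
Iteration 4:
  f(1.324718) = 0.000001
  f'(1.324718) = 4.264635
  x_4 = 1.324718 - 0.000001/4.264635 = 1.324718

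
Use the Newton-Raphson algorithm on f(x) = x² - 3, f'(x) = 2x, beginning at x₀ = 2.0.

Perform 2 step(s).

f(x) = x² - 3
f'(x) = 2x
x₀ = 2.0

Newton-Raphson formula: x_{n+1} = x_n - f(x_n)/f'(x_n)

Iteration 1:
  f(2.000000) = 1.000000
  f'(2.000000) = 4.000000
  x_1 = 2.000000 - 1.000000/4.000000 = 1.750000
Iteration 2:
  f(1.750000) = 0.062500
  f'(1.750000) = 3.500000
  x_2 = 1.750000 - 0.062500/3.500000 = 1.732143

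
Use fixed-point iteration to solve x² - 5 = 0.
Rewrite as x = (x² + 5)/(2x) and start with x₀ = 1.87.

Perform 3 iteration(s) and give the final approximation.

Equation: x² - 5 = 0
Fixed-point form: x = (x² + 5)/(2x)
x₀ = 1.87

x_1 = g(1.870000) = 2.271898
x_2 = g(2.271898) = 2.236351
x_3 = g(2.236351) = 2.236068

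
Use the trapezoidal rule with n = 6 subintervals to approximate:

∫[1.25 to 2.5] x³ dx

f(x) = x³
a = 1.25, b = 2.5, n = 6
h = (b - a)/n = 0.208333

Trapezoidal rule: (h/2)[f(x₀) + 2f(x₁) + 2f(x₂) + ... + f(xₙ)]

x_0 = 1.2500, f(x_0) = 1.953125, coefficient = 1
x_1 = 1.4583, f(x_1) = 3.101490, coefficient = 2
x_2 = 1.6667, f(x_2) = 4.629630, coefficient = 2
x_3 = 1.8750, f(x_3) = 6.591797, coefficient = 2
x_4 = 2.0833, f(x_4) = 9.042245, coefficient = 2
x_5 = 2.2917, f(x_5) = 12.035229, coefficient = 2
x_6 = 2.5000, f(x_6) = 15.625000, coefficient = 1

I ≈ (0.208333/2) × 88.378906 = 9.206136
Exact value: 9.155273
Error: 0.050863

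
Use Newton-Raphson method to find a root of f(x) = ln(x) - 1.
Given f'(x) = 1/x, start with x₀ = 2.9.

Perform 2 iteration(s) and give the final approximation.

f(x) = ln(x) - 1
f'(x) = 1/x
x₀ = 2.9

Newton-Raphson formula: x_{n+1} = x_n - f(x_n)/f'(x_n)

Iteration 1:
  f(2.900000) = 0.064711
  f'(2.900000) = 0.344828
  x_1 = 2.900000 - 0.064711/0.344828 = 2.712339
Iteration 2:
  f(2.712339) = -0.002189
  f'(2.712339) = 0.368685
  x_2 = 2.712339 - (-0.002189)/0.368685 = 2.718275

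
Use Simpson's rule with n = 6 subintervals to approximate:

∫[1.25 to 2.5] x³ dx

f(x) = x³
a = 1.25, b = 2.5, n = 6
h = (b - a)/n = 0.208333

Simpson's rule: (h/3)[f(x₀) + 4f(x₁) + 2f(x₂) + ... + f(xₙ)]

x_0 = 1.2500, f(x_0) = 1.953125, coefficient = 1
x_1 = 1.4583, f(x_1) = 3.101490, coefficient = 4
x_2 = 1.6667, f(x_2) = 4.629630, coefficient = 2
x_3 = 1.8750, f(x_3) = 6.591797, coefficient = 4
x_4 = 2.0833, f(x_4) = 9.042245, coefficient = 2
x_5 = 2.2917, f(x_5) = 12.035229, coefficient = 4
x_6 = 2.5000, f(x_6) = 15.625000, coefficient = 1

I ≈ (0.208333/3) × 131.835938 = 9.155273
Exact value: 9.155273
Error: 0.000000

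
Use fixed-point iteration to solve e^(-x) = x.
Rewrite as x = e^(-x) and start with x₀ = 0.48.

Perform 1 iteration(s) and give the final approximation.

Equation: e^(-x) = x
Fixed-point form: x = e^(-x)
x₀ = 0.48

x_1 = g(0.480000) = 0.618783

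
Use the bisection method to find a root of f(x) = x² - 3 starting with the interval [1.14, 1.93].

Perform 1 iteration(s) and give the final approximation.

f(x) = x² - 3
Initial interval: [1.14, 1.93]

Iteration 1:
  c_1 = (1.140000 + 1.930000)/2 = 1.535000
  f(c_1) = f(1.535000) = -0.643775
  f(a) × f(c) ≥ 0, new interval: [1.535000, 1.930000]

After 1 iteration(s), the approximation is c_1 = 1.535000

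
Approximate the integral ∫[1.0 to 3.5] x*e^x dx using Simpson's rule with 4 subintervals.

f(x) = x*e^x
a = 1.0, b = 3.5, n = 4
h = (b - a)/n = 0.625000

Simpson's rule: (h/3)[f(x₀) + 4f(x₁) + 2f(x₂) + ... + f(xₙ)]

x_0 = 1.0000, f(x_0) = 2.718282, coefficient = 1
x_1 = 1.6250, f(x_1) = 8.252431, coefficient = 4
x_2 = 2.2500, f(x_2) = 21.347406, coefficient = 2
x_3 = 2.8750, f(x_3) = 50.960594, coefficient = 4
x_4 = 3.5000, f(x_4) = 115.904082, coefficient = 1

I ≈ (0.625000/3) × 398.169276 = 82.951933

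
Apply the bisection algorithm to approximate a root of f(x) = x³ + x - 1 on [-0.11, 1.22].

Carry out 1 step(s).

f(x) = x³ + x - 1
Initial interval: [-0.11, 1.22]

Iteration 1:
  c_1 = (-0.110000 + 1.220000)/2 = 0.555000
  f(c_1) = f(0.555000) = -0.274046
  f(a) × f(c) ≥ 0, new interval: [0.555000, 1.220000]

After 1 iteration(s), the approximation is c_1 = 0.555000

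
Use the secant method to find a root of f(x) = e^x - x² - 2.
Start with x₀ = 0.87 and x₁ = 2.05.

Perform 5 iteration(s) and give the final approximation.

f(x) = e^x - x² - 2
x₀ = 0.87, x₁ = 2.05

Secant formula: x_{n+1} = x_n - f(x_n)(x_n - x_{n-1})/(f(x_n) - f(x_{n-1}))

Iteration 1:
  f(0.870000) = -0.369989
  f(2.050000) = 1.565401
  x_2 = 2.050000 - 1.565401×(2.050000 - 0.870000)/(1.565401 - (-0.369989))
       = 1.095581
Iteration 2:
  f(2.050000) = 1.565401
  f(1.095581) = -0.209378
  x_3 = 1.095581 - (-0.209378)×(1.095581 - 2.050000)/(-0.209378 - 1.565401)
       = 1.208178
Iteration 3:
  f(1.095581) = -0.209378
  f(1.208178) = -0.112314
  x_4 = 1.208178 - (-0.112314)×(1.208178 - 1.095581)/(-0.112314 - (-0.209378))
       = 1.338466
Iteration 4:
  f(1.208178) = -0.112314
  f(1.338466) = 0.021698
  x_5 = 1.338466 - 0.021698×(1.338466 - 1.208178)/(0.021698 - (-0.112314))
       = 1.317371
Iteration 5:
  f(1.338466) = 0.021698
  f(1.317371) = -0.001874
  x_6 = 1.317371 - (-0.001874)×(1.317371 - 1.338466)/(-0.001874 - 0.021698)
       = 1.319048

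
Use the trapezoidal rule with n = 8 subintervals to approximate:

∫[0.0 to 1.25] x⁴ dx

f(x) = x⁴
a = 0.0, b = 1.25, n = 8
h = (b - a)/n = 0.156250

Trapezoidal rule: (h/2)[f(x₀) + 2f(x₁) + 2f(x₂) + ... + f(xₙ)]

x_0 = 0.0000, f(x_0) = 0.000000, coefficient = 1
x_1 = 0.1562, f(x_1) = 0.000596, coefficient = 2
x_2 = 0.3125, f(x_2) = 0.009537, coefficient = 2
x_3 = 0.4688, f(x_3) = 0.048280, coefficient = 2
x_4 = 0.6250, f(x_4) = 0.152588, coefficient = 2
x_5 = 0.7812, f(x_5) = 0.372529, coefficient = 2
x_6 = 0.9375, f(x_6) = 0.772476, coefficient = 2
x_7 = 1.0938, f(x_7) = 1.431108, coefficient = 2
x_8 = 1.2500, f(x_8) = 2.441406, coefficient = 1

I ≈ (0.156250/2) × 8.015633 = 0.626221
Exact value: 0.610352
Error: 0.015870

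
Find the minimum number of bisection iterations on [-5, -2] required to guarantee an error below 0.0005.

We need (b-a)/2^n ≤ 0.0005
(-2 - (-5))/2^n ≤ 0.0005
3/2^n ≤ 0.0005
2^n ≥ 6000
n ≥ log₂(6000) = 12.55
n ≥ 13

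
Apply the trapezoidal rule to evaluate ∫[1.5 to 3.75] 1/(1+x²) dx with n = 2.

f(x) = 1/(1+x²)
a = 1.5, b = 3.75, n = 2
h = (b - a)/n = 1.125000

Trapezoidal rule: (h/2)[f(x₀) + 2f(x₁) + 2f(x₂) + ... + f(xₙ)]

x_0 = 1.5000, f(x_0) = 0.307692, coefficient = 1
x_1 = 2.6250, f(x_1) = 0.126733, coefficient = 2
x_2 = 3.7500, f(x_2) = 0.066390, coefficient = 1

I ≈ (1.125000/2) × 0.627548 = 0.352996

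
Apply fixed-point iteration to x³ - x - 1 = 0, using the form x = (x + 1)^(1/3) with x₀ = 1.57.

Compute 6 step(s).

Equation: x³ - x - 1 = 0
Fixed-point form: x = (x + 1)^(1/3)
x₀ = 1.57

x_1 = g(1.570000) = 1.369760
x_2 = g(1.369760) = 1.333219
x_3 = g(1.333219) = 1.326331
x_4 = g(1.326331) = 1.325024
x_5 = g(1.325024) = 1.324776
x_6 = g(1.324776) = 1.324729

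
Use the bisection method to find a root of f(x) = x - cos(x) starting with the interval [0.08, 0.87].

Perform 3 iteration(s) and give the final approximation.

f(x) = x - cos(x)
Initial interval: [0.08, 0.87]

Iteration 1:
  c_1 = (0.080000 + 0.870000)/2 = 0.475000
  f(c_1) = f(0.475000) = -0.414293
  f(a) × f(c) ≥ 0, new interval: [0.475000, 0.870000]
Iteration 2:
  c_2 = (0.475000 + 0.870000)/2 = 0.672500
  f(c_2) = f(0.672500) = -0.109767
  f(a) × f(c) ≥ 0, new interval: [0.672500, 0.870000]
Iteration 3:
  c_3 = (0.672500 + 0.870000)/2 = 0.771250
  f(c_3) = f(0.771250) = 0.054210
  f(a) × f(c) < 0, new interval: [0.672500, 0.771250]

After 3 iteration(s), the approximation is c_3 = 0.771250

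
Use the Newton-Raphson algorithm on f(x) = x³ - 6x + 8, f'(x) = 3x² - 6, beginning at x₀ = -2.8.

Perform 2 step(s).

f(x) = x³ - 6x + 8
f'(x) = 3x² - 6
x₀ = -2.8

Newton-Raphson formula: x_{n+1} = x_n - f(x_n)/f'(x_n)

Iteration 1:
  f(-2.800000) = 2.848000
  f'(-2.800000) = 17.520000
  x_1 = -2.800000 - 2.848000/17.520000 = -2.962557
Iteration 2:
  f(-2.962557) = -0.226264
  f'(-2.962557) = 20.330233
  x_2 = -2.962557 - (-0.226264)/20.330233 = -2.951428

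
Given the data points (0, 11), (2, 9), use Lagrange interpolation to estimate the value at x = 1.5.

Lagrange interpolation formula:
P(x) = Σ yᵢ × Lᵢ(x)
where Lᵢ(x) = Π_{j≠i} (x - xⱼ)/(xᵢ - xⱼ)

L_0(1.5) = (1.5 - 2)/(0 - 2) = 0.250000
L_1(1.5) = (1.5 - 0)/(2 - 0) = 0.750000

P(1.5) = 11×L_0(1.5) + 9×L_1(1.5)
P(1.5) = 9.500000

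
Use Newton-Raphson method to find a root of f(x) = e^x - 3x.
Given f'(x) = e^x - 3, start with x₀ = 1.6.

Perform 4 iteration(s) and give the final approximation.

f(x) = e^x - 3x
f'(x) = e^x - 3
x₀ = 1.6

Newton-Raphson formula: x_{n+1} = x_n - f(x_n)/f'(x_n)

Iteration 1:
  f(1.600000) = 0.153032
  f'(1.600000) = 1.953032
  x_1 = 1.600000 - 0.153032/1.953032 = 1.521644
Iteration 2:
  f(1.521644) = 0.014816
  f'(1.521644) = 1.579747
  x_2 = 1.521644 - 0.014816/1.579747 = 1.512265
Iteration 3:
  f(1.512265) = 0.000201
  f'(1.512265) = 1.536996
  x_3 = 1.512265 - 0.000201/1.536996 = 1.512135
Iteration 4:
  f(1.512135) = 0.000000
  f'(1.512135) = 1.536404
  x_4 = 1.512135 - 0.000000/1.536404 = 1.512135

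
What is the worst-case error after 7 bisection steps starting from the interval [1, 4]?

Bisection error bound: |error| ≤ (b-a)/2^n
|error| ≤ (4 - 1)/2^7 = 3/2^7
|error| ≤ 0.0234375000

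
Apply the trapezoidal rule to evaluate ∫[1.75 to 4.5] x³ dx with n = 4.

f(x) = x³
a = 1.75, b = 4.5, n = 4
h = (b - a)/n = 0.687500

Trapezoidal rule: (h/2)[f(x₀) + 2f(x₁) + 2f(x₂) + ... + f(xₙ)]

x_0 = 1.7500, f(x_0) = 5.359375, coefficient = 1
x_1 = 2.4375, f(x_1) = 14.482178, coefficient = 2
x_2 = 3.1250, f(x_2) = 30.517578, coefficient = 2
x_3 = 3.8125, f(x_3) = 55.415283, coefficient = 2
x_4 = 4.5000, f(x_4) = 91.125000, coefficient = 1

I ≈ (0.687500/2) × 297.314453 = 102.201843
Exact value: 100.170898
Error: 2.030945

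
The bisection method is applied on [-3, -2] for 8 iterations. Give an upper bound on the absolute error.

Bisection error bound: |error| ≤ (b-a)/2^n
|error| ≤ (-2 - (-3))/2^8 = 1/2^8
|error| ≤ 0.0039062500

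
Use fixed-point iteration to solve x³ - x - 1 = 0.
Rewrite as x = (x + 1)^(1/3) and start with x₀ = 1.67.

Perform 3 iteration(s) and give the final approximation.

Equation: x³ - x - 1 = 0
Fixed-point form: x = (x + 1)^(1/3)
x₀ = 1.67

x_1 = g(1.670000) = 1.387300
x_2 = g(1.387300) = 1.336500
x_3 = g(1.336500) = 1.326952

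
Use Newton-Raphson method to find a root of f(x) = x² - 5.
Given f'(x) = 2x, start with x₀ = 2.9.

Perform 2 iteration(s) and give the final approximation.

f(x) = x² - 5
f'(x) = 2x
x₀ = 2.9

Newton-Raphson formula: x_{n+1} = x_n - f(x_n)/f'(x_n)

Iteration 1:
  f(2.900000) = 3.410000
  f'(2.900000) = 5.800000
  x_1 = 2.900000 - 3.410000/5.800000 = 2.312069
Iteration 2:
  f(2.312069) = 0.345663
  f'(2.312069) = 4.624138
  x_2 = 2.312069 - 0.345663/4.624138 = 2.237317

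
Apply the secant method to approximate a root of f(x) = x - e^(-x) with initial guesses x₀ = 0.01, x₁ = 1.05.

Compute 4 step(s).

f(x) = x - e^(-x)
x₀ = 0.01, x₁ = 1.05

Secant formula: x_{n+1} = x_n - f(x_n)(x_n - x_{n-1})/(f(x_n) - f(x_{n-1}))

Iteration 1:
  f(0.010000) = -0.980050
  f(1.050000) = 0.700062
  x_2 = 1.050000 - 0.700062×(1.050000 - 0.010000)/(0.700062 - (-0.980050))
       = 0.616657
Iteration 2:
  f(1.050000) = 0.700062
  f(0.616657) = 0.076911
  x_3 = 0.616657 - 0.076911×(0.616657 - 1.050000)/(0.076911 - 0.700062)
       = 0.563172
Iteration 3:
  f(0.616657) = 0.076911
  f(0.563172) = -0.006227
  x_4 = 0.563172 - (-0.006227)×(0.563172 - 0.616657)/(-0.006227 - 0.076911)
       = 0.567179
Iteration 4:
  f(0.563172) = -0.006227
  f(0.567179) = 0.000055
  x_5 = 0.567179 - 0.000055×(0.567179 - 0.563172)/(0.000055 - (-0.006227))
       = 0.567143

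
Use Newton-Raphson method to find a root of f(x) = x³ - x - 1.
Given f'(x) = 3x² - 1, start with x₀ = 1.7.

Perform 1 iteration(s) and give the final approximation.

f(x) = x³ - x - 1
f'(x) = 3x² - 1
x₀ = 1.7

Newton-Raphson formula: x_{n+1} = x_n - f(x_n)/f'(x_n)

Iteration 1:
  f(1.700000) = 2.213000
  f'(1.700000) = 7.670000
  x_1 = 1.700000 - 2.213000/7.670000 = 1.411473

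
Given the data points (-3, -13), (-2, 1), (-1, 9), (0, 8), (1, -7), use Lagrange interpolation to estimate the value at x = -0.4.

Lagrange interpolation formula:
P(x) = Σ yᵢ × Lᵢ(x)
where Lᵢ(x) = Π_{j≠i} (x - xⱼ)/(xᵢ - xⱼ)

L_0(-0.4) = (-0.4 - (-2))/(-3 - (-2)) × (-0.4 - (-1))/(-3 - (-1)) × (-0.4 - 0)/(-3 - 0) × (-0.4 - 1)/(-3 - 1) = 0.022400
L_1(-0.4) = (-0.4 - (-3))/(-2 - (-3)) × (-0.4 - (-1))/(-2 - (-1)) × (-0.4 - 0)/(-2 - 0) × (-0.4 - 1)/(-2 - 1) = -0.145600
L_2(-0.4) = (-0.4 - (-3))/(-1 - (-3)) × (-0.4 - (-2))/(-1 - (-2)) × (-0.4 - 0)/(-1 - 0) × (-0.4 - 1)/(-1 - 1) = 0.582400
L_3(-0.4) = (-0.4 - (-3))/(0 - (-3)) × (-0.4 - (-2))/(0 - (-2)) × (-0.4 - (-1))/(0 - (-1)) × (-0.4 - 1)/(0 - 1) = 0.582400
L_4(-0.4) = (-0.4 - (-3))/(1 - (-3)) × (-0.4 - (-2))/(1 - (-2)) × (-0.4 - (-1))/(1 - (-1)) × (-0.4 - 0)/(1 - 0) = -0.041600

P(-0.4) = (-13)×L_0(-0.4) + 1×L_1(-0.4) + 9×L_2(-0.4) + 8×L_3(-0.4) + (-7)×L_4(-0.4)
P(-0.4) = 9.755200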